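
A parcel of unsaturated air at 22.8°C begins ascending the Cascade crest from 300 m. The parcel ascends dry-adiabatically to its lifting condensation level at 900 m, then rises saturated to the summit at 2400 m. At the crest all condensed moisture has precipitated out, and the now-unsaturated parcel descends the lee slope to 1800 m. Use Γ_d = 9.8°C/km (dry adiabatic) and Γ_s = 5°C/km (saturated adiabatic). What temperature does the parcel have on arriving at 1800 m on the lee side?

15.3°C

From 300 m to 900 m (dry): cools by 9.8 × 0.6 = 5.88°C, giving 16.92°C.
From 900 m to 2400 m (saturated): cools by 5 × 1.5 = 7.5°C, giving 9.42°C.
From 2400 m to 1800 m (dry descent): warms by 9.8 × 0.6 = 5.88°C, giving 15.3°C.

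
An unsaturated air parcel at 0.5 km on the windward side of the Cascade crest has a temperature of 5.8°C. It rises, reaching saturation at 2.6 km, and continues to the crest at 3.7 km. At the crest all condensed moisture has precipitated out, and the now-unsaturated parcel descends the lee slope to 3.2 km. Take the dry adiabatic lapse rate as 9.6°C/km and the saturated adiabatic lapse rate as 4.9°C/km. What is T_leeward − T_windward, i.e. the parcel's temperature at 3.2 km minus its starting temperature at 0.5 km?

-20.75°C

500–2600 m, dry: Δz = 2.1 km ⇒ ΔT = -20.16°C; T = -14.36°C
2600–3700 m, saturated: Δz = 1.1 km ⇒ ΔT = -5.39°C; T = -19.75°C
3700–3200 m, dry descent: Δz = 0.5 km ⇒ ΔT = +4.8°C; T = -14.95°C
Net change vs windward start: -14.95 − 5.8 = -20.75°C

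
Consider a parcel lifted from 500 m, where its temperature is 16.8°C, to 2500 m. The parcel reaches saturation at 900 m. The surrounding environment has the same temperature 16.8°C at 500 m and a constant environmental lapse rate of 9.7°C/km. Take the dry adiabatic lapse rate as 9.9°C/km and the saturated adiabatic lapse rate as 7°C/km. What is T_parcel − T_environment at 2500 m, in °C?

Parcel:
  500–900 m, dry: Δz = 0.4 km ⇒ ΔT = -3.96°C; T = 12.84°C
  900–2500 m, saturated: Δz = 1.6 km ⇒ ΔT = -11.2°C; T = 1.64°C
Environment:
  500–2500 m, environment: Δz = 2 km ⇒ ΔT = -19.4°C; T = -2.6°C
T_parcel − T_env = 1.64 − (-2.6) = +4.24°C

+4.24°C (parcel warmer than environment)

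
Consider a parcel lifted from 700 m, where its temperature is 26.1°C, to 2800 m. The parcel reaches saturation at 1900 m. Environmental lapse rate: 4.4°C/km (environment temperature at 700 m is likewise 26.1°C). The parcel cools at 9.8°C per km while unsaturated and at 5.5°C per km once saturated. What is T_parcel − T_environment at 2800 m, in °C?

-7.47°C (parcel cooler than environment)

Parcel:
  700–1900 m, dry: Δz = 1.2 km ⇒ ΔT = -11.76°C; T = 14.34°C
  1900–2800 m, saturated: Δz = 0.9 km ⇒ ΔT = -4.95°C; T = 9.39°C
Environment:
  700–2800 m, environment: Δz = 2.1 km ⇒ ΔT = -9.24°C; T = 16.86°C
T_parcel − T_env = 9.39 − 16.86 = -7.47°C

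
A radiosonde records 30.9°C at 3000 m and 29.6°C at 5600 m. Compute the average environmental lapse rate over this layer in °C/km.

Γ = −ΔT/Δz = (30.9 − 29.6) / (5600 − 3000) m
  = 1.3°C / 2.6 km = 0.5°C/km

0.5°C/km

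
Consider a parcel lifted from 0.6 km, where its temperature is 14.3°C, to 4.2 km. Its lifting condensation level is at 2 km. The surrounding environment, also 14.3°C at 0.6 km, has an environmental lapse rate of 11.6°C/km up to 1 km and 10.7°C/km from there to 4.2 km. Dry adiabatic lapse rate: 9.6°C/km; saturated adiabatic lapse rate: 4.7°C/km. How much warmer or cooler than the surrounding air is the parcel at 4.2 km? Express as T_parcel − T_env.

+15.1°C (parcel warmer than environment)

Parcel:
  600 → 2000 m (dry, 9.6°C/km): ΔT = -9.6 × 1.4 = -13.44°C → T = 0.86°C
  2000 → 4200 m (saturated, 4.7°C/km): ΔT = -4.7 × 2.2 = -10.34°C → T = -9.48°C
Environment:
  600 → 1000 m (environment, lower layer, 11.6°C/km): ΔT = -11.6 × 0.4 = -4.64°C → T = 9.66°C
  1000 → 4200 m (environment, upper layer, 10.7°C/km): ΔT = -10.7 × 3.2 = -34.24°C → T = -24.58°C
T_parcel − T_env = -9.48 − (-24.58) = +15.1°C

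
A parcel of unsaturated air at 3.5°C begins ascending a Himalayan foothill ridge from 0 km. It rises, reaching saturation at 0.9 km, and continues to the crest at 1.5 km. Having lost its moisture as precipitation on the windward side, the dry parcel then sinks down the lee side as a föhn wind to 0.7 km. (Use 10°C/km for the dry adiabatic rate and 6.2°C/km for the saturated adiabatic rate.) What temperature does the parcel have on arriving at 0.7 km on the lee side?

0 → 900 m (dry, 10°C/km): ΔT = -10 × 0.9 = -9°C → T = -5.5°C
900 → 1500 m (saturated, 6.2°C/km): ΔT = -6.2 × 0.6 = -3.72°C → T = -9.22°C
1500 → 700 m (dry descent, 10°C/km): ΔT = +10 × 0.8 = +8°C → T = -1.22°C

-1.22°C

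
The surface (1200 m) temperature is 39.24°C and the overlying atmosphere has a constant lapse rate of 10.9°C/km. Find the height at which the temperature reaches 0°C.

Height above start = (39.24 − 0) / 10.9 = 3.6 km
Altitude = 1200 m + 3600 m = 4800 m

4800 m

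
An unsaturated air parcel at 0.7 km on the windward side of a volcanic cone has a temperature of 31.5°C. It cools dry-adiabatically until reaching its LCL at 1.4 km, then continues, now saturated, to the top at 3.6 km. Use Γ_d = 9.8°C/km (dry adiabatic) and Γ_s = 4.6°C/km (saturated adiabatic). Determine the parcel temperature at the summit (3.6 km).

14.52°C

From 700 m to 1400 m (dry): cools by 9.8 × 0.7 = 6.86°C, giving 24.64°C.
From 1400 m to 3600 m (saturated): cools by 4.6 × 2.2 = 10.12°C, giving 14.52°C.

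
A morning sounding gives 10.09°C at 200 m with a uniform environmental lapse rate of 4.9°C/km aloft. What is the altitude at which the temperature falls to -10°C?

4300 m

Height above start = (10.09 − (-10)) / 4.9 = 4.1 km
Altitude = 200 m + 4100 m = 4300 m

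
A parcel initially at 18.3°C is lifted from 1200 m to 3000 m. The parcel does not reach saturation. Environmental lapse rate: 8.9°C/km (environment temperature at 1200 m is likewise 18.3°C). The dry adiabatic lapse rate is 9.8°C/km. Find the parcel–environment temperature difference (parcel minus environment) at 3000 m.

Parcel:
  From 1200 m to 3000 m (dry): cools by 9.8 × 1.8 = 17.64°C, giving 0.66°C.
Environment:
  From 1200 m to 3000 m (environment): cools by 8.9 × 1.8 = 16.02°C, giving 2.28°C.
T_parcel − T_env = 0.66 − 2.28 = -1.62°C

-1.62°C (parcel cooler than environment)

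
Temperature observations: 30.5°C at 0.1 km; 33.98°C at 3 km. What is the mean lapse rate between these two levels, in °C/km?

-1.2°C/km

Γ = −ΔT/Δz = (30.5 − 33.98) / (3000 − 100) m
  = -3.48°C / 2.9 km = -1.2°C/km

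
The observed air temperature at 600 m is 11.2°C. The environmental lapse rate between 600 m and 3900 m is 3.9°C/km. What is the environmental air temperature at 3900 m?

-1.67°C

600–3900 m, environmental: Δz = 3.3 km ⇒ ΔT = -12.87°C; T = -1.67°C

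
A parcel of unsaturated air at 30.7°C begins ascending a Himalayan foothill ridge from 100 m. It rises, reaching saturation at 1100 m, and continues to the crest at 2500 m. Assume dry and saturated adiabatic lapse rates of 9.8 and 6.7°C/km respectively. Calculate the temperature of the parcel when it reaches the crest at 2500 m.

Dry to 1100 m: -9.8 × 1 km = -9.8°C, so T = 20.9°C.
Saturated to 2500 m: -6.7 × 1.4 km = -9.38°C, so T = 11.52°C.

11.52°C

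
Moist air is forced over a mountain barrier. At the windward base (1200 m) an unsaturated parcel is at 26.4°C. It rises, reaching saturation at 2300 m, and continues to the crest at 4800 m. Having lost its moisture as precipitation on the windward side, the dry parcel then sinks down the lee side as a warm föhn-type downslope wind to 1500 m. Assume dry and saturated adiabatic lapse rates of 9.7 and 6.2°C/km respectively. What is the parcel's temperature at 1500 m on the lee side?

32.24°C

From 1200 m to 2300 m (dry): cools by 9.7 × 1.1 = 10.67°C, giving 15.73°C.
From 2300 m to 4800 m (saturated): cools by 6.2 × 2.5 = 15.5°C, giving 0.23°C.
From 4800 m to 1500 m (dry descent): warms by 9.7 × 3.3 = 32.01°C, giving 32.24°C.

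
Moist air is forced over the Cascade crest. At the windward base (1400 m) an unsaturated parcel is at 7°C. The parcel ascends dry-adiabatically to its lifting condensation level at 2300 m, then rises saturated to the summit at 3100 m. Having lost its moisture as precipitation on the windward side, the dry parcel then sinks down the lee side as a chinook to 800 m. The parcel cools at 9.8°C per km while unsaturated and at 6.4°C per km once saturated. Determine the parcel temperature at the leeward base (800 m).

15.6°C

Dry to 2300 m: -9.8 × 0.9 km = -8.82°C, so T = -1.82°C.
Saturated to 3100 m: -6.4 × 0.8 km = -5.12°C, so T = -6.94°C.
Dry descent to 800 m: +9.8 × 2.3 km = +22.54°C, so T = 15.6°C.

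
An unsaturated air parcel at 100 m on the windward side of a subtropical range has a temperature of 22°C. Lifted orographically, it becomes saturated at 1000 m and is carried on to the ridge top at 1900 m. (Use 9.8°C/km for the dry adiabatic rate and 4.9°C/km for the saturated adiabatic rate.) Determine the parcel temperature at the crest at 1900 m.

From 100 m to 1000 m (dry): cools by 9.8 × 0.9 = 8.82°C, giving 13.18°C.
From 1000 m to 1900 m (saturated): cools by 4.9 × 0.9 = 4.41°C, giving 8.77°C.

8.77°C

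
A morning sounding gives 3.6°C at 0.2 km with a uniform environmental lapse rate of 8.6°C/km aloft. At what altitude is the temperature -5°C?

1.2 km

Height above start = (3.6 − (-5)) / 8.6 = 1 km
Altitude = 200 m + 1000 m = 1200 m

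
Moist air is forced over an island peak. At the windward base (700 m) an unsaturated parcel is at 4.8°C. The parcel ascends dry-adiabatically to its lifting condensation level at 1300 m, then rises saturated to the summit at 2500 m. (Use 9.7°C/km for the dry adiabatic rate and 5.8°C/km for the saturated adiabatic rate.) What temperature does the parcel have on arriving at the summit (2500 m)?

-7.98°C

700 → 1300 m (dry, 9.7°C/km): ΔT = -9.7 × 0.6 = -5.82°C → T = -1.02°C
1300 → 2500 m (saturated, 5.8°C/km): ΔT = -5.8 × 1.2 = -6.96°C → T = -7.98°C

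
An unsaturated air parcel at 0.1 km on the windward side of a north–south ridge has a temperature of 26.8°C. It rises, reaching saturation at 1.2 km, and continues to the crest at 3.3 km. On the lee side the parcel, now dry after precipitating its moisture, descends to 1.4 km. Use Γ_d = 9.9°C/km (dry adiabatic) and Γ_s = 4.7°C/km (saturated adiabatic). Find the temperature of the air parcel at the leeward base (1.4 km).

24.85°C

100–1200 m, dry: Δz = 1.1 km ⇒ ΔT = -10.89°C; T = 15.91°C
1200–3300 m, saturated: Δz = 2.1 km ⇒ ΔT = -9.87°C; T = 6.04°C
3300–1400 m, dry descent: Δz = 1.9 km ⇒ ΔT = +18.81°C; T = 24.85°C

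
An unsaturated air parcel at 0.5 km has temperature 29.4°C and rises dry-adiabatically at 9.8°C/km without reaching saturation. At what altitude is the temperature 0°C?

Height above start = (29.4 − 0) / 9.8 = 3 km
Altitude = 500 m + 3000 m = 3500 m

3.5 km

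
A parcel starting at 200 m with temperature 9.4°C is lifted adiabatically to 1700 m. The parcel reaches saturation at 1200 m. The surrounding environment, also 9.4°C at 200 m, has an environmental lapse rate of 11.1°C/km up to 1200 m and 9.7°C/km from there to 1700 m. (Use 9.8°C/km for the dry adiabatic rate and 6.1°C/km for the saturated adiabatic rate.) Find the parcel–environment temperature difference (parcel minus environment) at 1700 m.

Parcel:
  200–1200 m, dry: Δz = 1 km ⇒ ΔT = -9.8°C; T = -0.4°C
  1200–1700 m, saturated: Δz = 0.5 km ⇒ ΔT = -3.05°C; T = -3.45°C
Environment:
  200–1200 m, environment, lower layer: Δz = 1 km ⇒ ΔT = -11.1°C; T = -1.7°C
  1200–1700 m, environment, upper layer: Δz = 0.5 km ⇒ ΔT = -4.85°C; T = -6.55°C
T_parcel − T_env = -3.45 − (-6.55) = +3.1°C

+3.1°C (parcel warmer than environment)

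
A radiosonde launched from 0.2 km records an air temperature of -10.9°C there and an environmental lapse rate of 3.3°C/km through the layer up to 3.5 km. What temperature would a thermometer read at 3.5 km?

From 200 m to 3500 m (environmental): cools by 3.3 × 3.3 = 10.89°C, giving -21.79°C.

-21.79°C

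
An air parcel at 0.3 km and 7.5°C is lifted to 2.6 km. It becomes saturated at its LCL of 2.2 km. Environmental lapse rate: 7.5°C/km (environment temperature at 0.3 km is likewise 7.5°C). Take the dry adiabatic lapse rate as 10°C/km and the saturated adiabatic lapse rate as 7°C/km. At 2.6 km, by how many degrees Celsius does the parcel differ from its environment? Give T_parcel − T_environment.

Parcel:
  Dry to 2200 m: -10 × 1.9 km = -19°C, so T = -11.5°C.
  Saturated to 2600 m: -7 × 0.4 km = -2.8°C, so T = -14.3°C.
Environment:
  Environment to 2600 m: -7.5 × 2.3 km = -17.25°C, so T = -9.75°C.
T_parcel − T_env = -14.3 − (-9.75) = -4.55°C

-4.55°C (parcel cooler than environment)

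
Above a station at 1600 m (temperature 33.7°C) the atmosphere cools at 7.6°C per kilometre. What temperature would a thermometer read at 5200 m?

Environmental to 5200 m: -7.6 × 3.6 km = -27.36°C, so T = 6.34°C.

6.34°C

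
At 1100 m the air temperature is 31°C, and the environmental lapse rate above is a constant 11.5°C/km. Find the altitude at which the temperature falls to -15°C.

5100 m

Height above start = (31 − (-15)) / 11.5 = 4 km
Altitude = 1100 m + 4000 m = 5100 m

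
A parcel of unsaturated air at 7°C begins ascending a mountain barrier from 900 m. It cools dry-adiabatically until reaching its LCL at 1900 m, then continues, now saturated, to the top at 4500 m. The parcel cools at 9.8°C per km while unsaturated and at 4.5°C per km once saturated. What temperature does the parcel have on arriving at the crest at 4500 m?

-14.5°C

Dry to 1900 m: -9.8 × 1 km = -9.8°C, so T = -2.8°C.
Saturated to 4500 m: -4.5 × 2.6 km = -11.7°C, so T = -14.5°C.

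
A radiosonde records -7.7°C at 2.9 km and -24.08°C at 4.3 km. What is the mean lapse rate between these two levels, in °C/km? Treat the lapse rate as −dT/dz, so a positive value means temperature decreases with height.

Γ = −ΔT/Δz = (-7.7 − (-24.08)) / (4300 − 2900) m
  = 16.38°C / 1.4 km = 11.7°C/km

11.7°C/km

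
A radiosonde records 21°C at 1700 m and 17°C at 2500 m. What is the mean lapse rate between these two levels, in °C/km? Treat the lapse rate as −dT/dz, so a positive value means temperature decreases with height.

Γ = −ΔT/Δz = (21 − 17) / (2500 − 1700) m
  = 4°C / 0.8 km = 5°C/km

5°C/km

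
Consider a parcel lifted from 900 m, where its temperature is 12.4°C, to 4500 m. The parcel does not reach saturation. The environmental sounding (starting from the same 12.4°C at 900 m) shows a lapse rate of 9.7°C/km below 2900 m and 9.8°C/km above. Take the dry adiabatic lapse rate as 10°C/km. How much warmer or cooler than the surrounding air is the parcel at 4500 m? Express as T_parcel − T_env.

-0.92°C (parcel cooler than environment)

Parcel:
  900 → 4500 m (dry, 10°C/km): ΔT = -10 × 3.6 = -36°C → T = -23.6°C
Environment:
  900 → 2900 m (environment, lower layer, 9.7°C/km): ΔT = -9.7 × 2 = -19.4°C → T = -7°C
  2900 → 4500 m (environment, upper layer, 9.8°C/km): ΔT = -9.8 × 1.6 = -15.68°C → T = -22.68°C
T_parcel − T_env = -23.6 − (-22.68) = -0.92°C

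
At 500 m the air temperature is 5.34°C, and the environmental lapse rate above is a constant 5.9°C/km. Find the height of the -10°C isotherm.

Height above start = (5.34 − (-10)) / 5.9 = 2.6 km
Altitude = 500 m + 2600 m = 3100 m

3100 m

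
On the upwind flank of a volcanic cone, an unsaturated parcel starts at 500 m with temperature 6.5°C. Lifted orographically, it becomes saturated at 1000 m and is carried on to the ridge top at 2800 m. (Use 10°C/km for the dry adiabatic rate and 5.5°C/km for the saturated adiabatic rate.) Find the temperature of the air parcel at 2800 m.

500 → 1000 m (dry, 10°C/km): ΔT = -10 × 0.5 = -5°C → T = 1.5°C
1000 → 2800 m (saturated, 5.5°C/km): ΔT = -5.5 × 1.8 = -9.9°C → T = -8.4°C

-8.4°C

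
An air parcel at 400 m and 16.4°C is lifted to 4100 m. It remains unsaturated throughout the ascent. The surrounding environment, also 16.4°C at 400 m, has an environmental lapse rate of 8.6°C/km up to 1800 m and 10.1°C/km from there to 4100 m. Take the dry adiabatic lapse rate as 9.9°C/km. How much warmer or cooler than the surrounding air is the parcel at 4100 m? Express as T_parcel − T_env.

-1.36°C (parcel cooler than environment)

Parcel:
  400–4100 m, dry: Δz = 3.7 km ⇒ ΔT = -36.63°C; T = -20.23°C
Environment:
  400–1800 m, environment, lower layer: Δz = 1.4 km ⇒ ΔT = -12.04°C; T = 4.36°C
  1800–4100 m, environment, upper layer: Δz = 2.3 km ⇒ ΔT = -23.23°C; T = -18.87°C
T_parcel − T_env = -20.23 − (-18.87) = -1.36°C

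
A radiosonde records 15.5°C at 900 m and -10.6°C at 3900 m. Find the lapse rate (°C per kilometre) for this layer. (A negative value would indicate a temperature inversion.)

Γ = −ΔT/Δz = (15.5 − (-10.6)) / (3900 − 900) m
  = 26.1°C / 3 km = 8.7°C/km

8.7°C/km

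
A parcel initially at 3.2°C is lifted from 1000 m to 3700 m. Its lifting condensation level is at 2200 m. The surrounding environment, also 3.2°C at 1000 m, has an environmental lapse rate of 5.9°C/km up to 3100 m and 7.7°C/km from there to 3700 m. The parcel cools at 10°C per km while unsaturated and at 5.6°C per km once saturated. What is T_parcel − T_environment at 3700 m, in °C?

Parcel:
  1000 → 2200 m (dry, 10°C/km): ΔT = -10 × 1.2 = -12°C → T = -8.8°C
  2200 → 3700 m (saturated, 5.6°C/km): ΔT = -5.6 × 1.5 = -8.4°C → T = -17.2°C
Environment:
  1000 → 3100 m (environment, lower layer, 5.9°C/km): ΔT = -5.9 × 2.1 = -12.39°C → T = -9.19°C
  3100 → 3700 m (environment, upper layer, 7.7°C/km): ΔT = -7.7 × 0.6 = -4.62°C → T = -13.81°C
T_parcel − T_env = -17.2 − (-13.81) = -3.39°C

-3.39°C (parcel cooler than environment)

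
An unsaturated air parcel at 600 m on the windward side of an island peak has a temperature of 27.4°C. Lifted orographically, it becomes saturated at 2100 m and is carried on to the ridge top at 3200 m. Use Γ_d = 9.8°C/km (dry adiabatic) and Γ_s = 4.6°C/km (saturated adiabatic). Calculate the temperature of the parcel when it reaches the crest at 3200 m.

7.64°C

600 → 2100 m (dry, 9.8°C/km): ΔT = -9.8 × 1.5 = -14.7°C → T = 12.7°C
2100 → 3200 m (saturated, 4.6°C/km): ΔT = -4.6 × 1.1 = -5.06°C → T = 7.64°C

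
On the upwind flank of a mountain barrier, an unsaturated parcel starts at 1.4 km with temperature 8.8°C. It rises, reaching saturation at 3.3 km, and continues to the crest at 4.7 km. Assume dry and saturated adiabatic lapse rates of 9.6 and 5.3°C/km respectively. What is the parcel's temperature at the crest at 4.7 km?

1400–3300 m, dry: Δz = 1.9 km ⇒ ΔT = -18.24°C; T = -9.44°C
3300–4700 m, saturated: Δz = 1.4 km ⇒ ΔT = -7.42°C; T = -16.86°C

-16.86°C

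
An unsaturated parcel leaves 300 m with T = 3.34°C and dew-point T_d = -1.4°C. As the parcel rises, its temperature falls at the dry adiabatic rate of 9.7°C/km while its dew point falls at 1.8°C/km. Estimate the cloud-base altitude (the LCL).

900 m

T and T_d converge at 9.7 − 1.8 = 7.9°C per km
Height above start = (3.34 − (-1.4)) / 7.9 = 0.6 km
LCL altitude = 300 m + 600 m = 900 m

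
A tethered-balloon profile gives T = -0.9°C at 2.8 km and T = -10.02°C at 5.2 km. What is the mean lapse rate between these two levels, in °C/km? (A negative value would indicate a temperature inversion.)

Γ = −ΔT/Δz = (-0.9 − (-10.02)) / (5200 − 2800) m
  = 9.12°C / 2.4 km = 3.8°C/km

3.8°C/km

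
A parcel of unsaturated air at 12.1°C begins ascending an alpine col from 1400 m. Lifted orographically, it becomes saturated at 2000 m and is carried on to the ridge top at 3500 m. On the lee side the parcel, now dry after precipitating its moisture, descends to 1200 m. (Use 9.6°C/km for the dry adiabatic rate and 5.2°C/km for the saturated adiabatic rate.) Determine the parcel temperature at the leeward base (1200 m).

20.62°C

From 1400 m to 2000 m (dry): cools by 9.6 × 0.6 = 5.76°C, giving 6.34°C.
From 2000 m to 3500 m (saturated): cools by 5.2 × 1.5 = 7.8°C, giving -1.46°C.
From 3500 m to 1200 m (dry descent): warms by 9.6 × 2.3 = 22.08°C, giving 20.62°C.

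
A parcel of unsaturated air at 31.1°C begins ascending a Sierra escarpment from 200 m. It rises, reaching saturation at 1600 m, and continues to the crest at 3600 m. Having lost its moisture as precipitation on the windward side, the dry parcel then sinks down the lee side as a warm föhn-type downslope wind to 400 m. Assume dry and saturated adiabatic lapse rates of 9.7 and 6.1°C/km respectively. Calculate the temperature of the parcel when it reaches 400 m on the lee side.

200–1600 m, dry: Δz = 1.4 km ⇒ ΔT = -13.58°C; T = 17.52°C
1600–3600 m, saturated: Δz = 2 km ⇒ ΔT = -12.2°C; T = 5.32°C
3600–400 m, dry descent: Δz = 3.2 km ⇒ ΔT = +31.04°C; T = 36.36°C

36.36°C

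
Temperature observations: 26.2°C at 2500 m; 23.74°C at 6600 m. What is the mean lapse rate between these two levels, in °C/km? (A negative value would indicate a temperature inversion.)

0.6°C/km

Γ = −ΔT/Δz = (26.2 − 23.74) / (6600 − 2500) m
  = 2.46°C / 4.1 km = 0.6°C/km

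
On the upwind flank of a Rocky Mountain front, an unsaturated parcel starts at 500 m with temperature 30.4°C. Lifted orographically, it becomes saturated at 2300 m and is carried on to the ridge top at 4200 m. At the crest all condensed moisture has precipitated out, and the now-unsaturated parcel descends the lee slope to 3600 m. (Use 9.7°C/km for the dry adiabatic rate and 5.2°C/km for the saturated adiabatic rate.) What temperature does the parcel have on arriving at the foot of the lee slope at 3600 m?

8.88°C

500 → 2300 m (dry, 9.7°C/km): ΔT = -9.7 × 1.8 = -17.46°C → T = 12.94°C
2300 → 4200 m (saturated, 5.2°C/km): ΔT = -5.2 × 1.9 = -9.88°C → T = 3.06°C
4200 → 3600 m (dry descent, 9.7°C/km): ΔT = +9.7 × 0.6 = +5.82°C → T = 8.88°C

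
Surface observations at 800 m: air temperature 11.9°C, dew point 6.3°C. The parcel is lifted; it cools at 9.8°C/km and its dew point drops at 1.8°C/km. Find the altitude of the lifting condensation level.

1500 m

T and T_d converge at 9.8 − 1.8 = 8°C per km
Height above start = (11.9 − 6.3) / 8 = 0.7 km
LCL altitude = 800 m + 700 m = 1500 m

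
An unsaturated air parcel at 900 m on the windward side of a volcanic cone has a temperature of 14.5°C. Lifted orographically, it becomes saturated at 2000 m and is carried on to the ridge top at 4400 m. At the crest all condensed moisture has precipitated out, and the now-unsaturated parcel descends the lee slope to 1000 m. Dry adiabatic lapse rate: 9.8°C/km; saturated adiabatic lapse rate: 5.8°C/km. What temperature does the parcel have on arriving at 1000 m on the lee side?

From 900 m to 2000 m (dry): cools by 9.8 × 1.1 = 10.78°C, giving 3.72°C.
From 2000 m to 4400 m (saturated): cools by 5.8 × 2.4 = 13.92°C, giving -10.2°C.
From 4400 m to 1000 m (dry descent): warms by 9.8 × 3.4 = 33.32°C, giving 23.12°C.

23.12°C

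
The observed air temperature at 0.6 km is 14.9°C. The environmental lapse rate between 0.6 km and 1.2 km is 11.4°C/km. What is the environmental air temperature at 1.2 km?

8.06°C

Environmental to 1200 m: -11.4 × 0.6 km = -6.84°C, so T = 8.06°C.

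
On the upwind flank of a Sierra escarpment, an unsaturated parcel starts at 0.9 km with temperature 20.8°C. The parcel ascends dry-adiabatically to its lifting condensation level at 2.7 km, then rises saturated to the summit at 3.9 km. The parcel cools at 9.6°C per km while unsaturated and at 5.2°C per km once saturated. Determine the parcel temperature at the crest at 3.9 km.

900 → 2700 m (dry, 9.6°C/km): ΔT = -9.6 × 1.8 = -17.28°C → T = 3.52°C
2700 → 3900 m (saturated, 5.2°C/km): ΔT = -5.2 × 1.2 = -6.24°C → T = -2.72°C

-2.72°C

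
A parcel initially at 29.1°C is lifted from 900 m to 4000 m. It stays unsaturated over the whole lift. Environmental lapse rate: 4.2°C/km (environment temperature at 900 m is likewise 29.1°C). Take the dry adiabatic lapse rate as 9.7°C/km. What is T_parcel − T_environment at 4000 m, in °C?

Parcel:
  Dry to 4000 m: -9.7 × 3.1 km = -30.07°C, so T = -0.97°C.
Environment:
  Environment to 4000 m: -4.2 × 3.1 km = -13.02°C, so T = 16.08°C.
T_parcel − T_env = -0.97 − 16.08 = -17.05°C

-17.05°C (parcel cooler than environment)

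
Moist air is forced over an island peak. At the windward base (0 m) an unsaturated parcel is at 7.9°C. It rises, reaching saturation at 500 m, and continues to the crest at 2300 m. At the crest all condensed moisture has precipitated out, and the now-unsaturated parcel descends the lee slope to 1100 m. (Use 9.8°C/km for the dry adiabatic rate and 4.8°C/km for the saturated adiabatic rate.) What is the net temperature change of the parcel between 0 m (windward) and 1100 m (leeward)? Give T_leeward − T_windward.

-1.78°C

From 0 m to 500 m (dry): cools by 9.8 × 0.5 = 4.9°C, giving 3°C.
From 500 m to 2300 m (saturated): cools by 4.8 × 1.8 = 8.64°C, giving -5.64°C.
From 2300 m to 1100 m (dry descent): warms by 9.8 × 1.2 = 11.76°C, giving 6.12°C.
Net change vs windward start: 6.12 − 7.9 = -1.78°C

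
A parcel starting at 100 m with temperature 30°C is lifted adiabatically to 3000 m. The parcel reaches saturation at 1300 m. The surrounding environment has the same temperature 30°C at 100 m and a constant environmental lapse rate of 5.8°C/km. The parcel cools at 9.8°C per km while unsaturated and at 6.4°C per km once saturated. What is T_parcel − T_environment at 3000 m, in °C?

-5.82°C (parcel cooler than environment)

Parcel:
  From 100 m to 1300 m (dry): cools by 9.8 × 1.2 = 11.76°C, giving 18.24°C.
  From 1300 m to 3000 m (saturated): cools by 6.4 × 1.7 = 10.88°C, giving 7.36°C.
Environment:
  From 100 m to 3000 m (environment): cools by 5.8 × 2.9 = 16.82°C, giving 13.18°C.
T_parcel − T_env = 7.36 − 13.18 = -5.82°C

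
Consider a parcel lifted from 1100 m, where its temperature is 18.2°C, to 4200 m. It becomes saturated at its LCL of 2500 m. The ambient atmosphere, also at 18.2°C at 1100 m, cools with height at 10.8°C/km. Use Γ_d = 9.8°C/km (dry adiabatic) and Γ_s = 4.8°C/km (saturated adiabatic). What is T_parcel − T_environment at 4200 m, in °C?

+11.6°C (parcel warmer than environment)

Parcel:
  1100 → 2500 m (dry, 9.8°C/km): ΔT = -9.8 × 1.4 = -13.72°C → T = 4.48°C
  2500 → 4200 m (saturated, 4.8°C/km): ΔT = -4.8 × 1.7 = -8.16°C → T = -3.68°C
Environment:
  1100 → 4200 m (environment, 10.8°C/km): ΔT = -10.8 × 3.1 = -33.48°C → T = -15.28°C
T_parcel − T_env = -3.68 − (-15.28) = +11.6°C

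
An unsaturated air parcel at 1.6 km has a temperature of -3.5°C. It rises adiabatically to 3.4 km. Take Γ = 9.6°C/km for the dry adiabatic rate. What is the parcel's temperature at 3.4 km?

-20.78°C

1600 → 3400 m (dry adiabatic, 9.6°C/km): ΔT = -9.6 × 1.8 = -17.28°C → T = -20.78°C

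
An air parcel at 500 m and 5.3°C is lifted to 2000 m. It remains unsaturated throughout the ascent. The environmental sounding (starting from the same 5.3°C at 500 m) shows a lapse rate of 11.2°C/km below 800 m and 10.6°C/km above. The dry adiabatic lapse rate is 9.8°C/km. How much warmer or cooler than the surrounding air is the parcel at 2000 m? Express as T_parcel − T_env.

+1.38°C (parcel warmer than environment)

Parcel:
  Dry to 2000 m: -9.8 × 1.5 km = -14.7°C, so T = -9.4°C.
Environment:
  Environment, lower layer to 800 m: -11.2 × 0.3 km = -3.36°C, so T = 1.94°C.
  Environment, upper layer to 2000 m: -10.6 × 1.2 km = -12.72°C, so T = -10.78°C.
T_parcel − T_env = -9.4 − (-10.78) = +1.38°C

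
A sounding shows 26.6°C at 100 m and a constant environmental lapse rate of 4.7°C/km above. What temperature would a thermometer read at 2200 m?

100–2200 m, environmental: Δz = 2.1 km ⇒ ΔT = -9.87°C; T = 16.73°C

16.73°C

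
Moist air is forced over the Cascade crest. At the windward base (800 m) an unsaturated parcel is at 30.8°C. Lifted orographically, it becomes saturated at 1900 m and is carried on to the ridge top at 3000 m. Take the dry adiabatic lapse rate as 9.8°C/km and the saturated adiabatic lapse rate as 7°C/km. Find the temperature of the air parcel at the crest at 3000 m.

12.32°C

Dry to 1900 m: -9.8 × 1.1 km = -10.78°C, so T = 20.02°C.
Saturated to 3000 m: -7 × 1.1 km = -7.7°C, so T = 12.32°C.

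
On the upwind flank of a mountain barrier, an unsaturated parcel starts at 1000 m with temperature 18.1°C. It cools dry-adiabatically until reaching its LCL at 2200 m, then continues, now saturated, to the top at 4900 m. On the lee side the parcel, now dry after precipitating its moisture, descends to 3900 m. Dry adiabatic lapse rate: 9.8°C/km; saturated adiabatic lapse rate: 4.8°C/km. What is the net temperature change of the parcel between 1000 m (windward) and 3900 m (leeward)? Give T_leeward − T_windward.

-14.92°C

From 1000 m to 2200 m (dry): cools by 9.8 × 1.2 = 11.76°C, giving 6.34°C.
From 2200 m to 4900 m (saturated): cools by 4.8 × 2.7 = 12.96°C, giving -6.62°C.
From 4900 m to 3900 m (dry descent): warms by 9.8 × 1 = 9.8°C, giving 3.18°C.
Net change vs windward start: 3.18 − 18.1 = -14.92°C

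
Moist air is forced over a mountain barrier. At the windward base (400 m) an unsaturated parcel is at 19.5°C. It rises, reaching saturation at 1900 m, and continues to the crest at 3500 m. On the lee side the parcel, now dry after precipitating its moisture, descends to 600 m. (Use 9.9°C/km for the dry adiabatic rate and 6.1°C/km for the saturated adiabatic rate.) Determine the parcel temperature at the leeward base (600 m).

Dry to 1900 m: -9.9 × 1.5 km = -14.85°C, so T = 4.65°C.
Saturated to 3500 m: -6.1 × 1.6 km = -9.76°C, so T = -5.11°C.
Dry descent to 600 m: +9.9 × 2.9 km = +28.71°C, so T = 23.6°C.

23.6°C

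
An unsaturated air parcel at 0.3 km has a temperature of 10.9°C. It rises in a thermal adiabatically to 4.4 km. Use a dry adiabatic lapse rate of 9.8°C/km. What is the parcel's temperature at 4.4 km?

Dry adiabatic to 4400 m: -9.8 × 4.1 km = -40.18°C, so T = -29.28°C.

-29.28°C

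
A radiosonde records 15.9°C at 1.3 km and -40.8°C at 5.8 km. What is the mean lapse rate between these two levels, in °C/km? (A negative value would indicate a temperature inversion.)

Γ = −ΔT/Δz = (15.9 − (-40.8)) / (5800 − 1300) m
  = 56.7°C / 4.5 km = 12.6°C/km

12.6°C/km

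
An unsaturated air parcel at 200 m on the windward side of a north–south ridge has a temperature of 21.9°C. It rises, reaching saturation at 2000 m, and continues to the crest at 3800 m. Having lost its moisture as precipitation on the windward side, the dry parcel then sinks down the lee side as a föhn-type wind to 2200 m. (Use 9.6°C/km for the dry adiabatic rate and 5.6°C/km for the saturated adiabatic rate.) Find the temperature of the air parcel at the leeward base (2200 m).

9.9°C

Dry to 2000 m: -9.6 × 1.8 km = -17.28°C, so T = 4.62°C.
Saturated to 3800 m: -5.6 × 1.8 km = -10.08°C, so T = -5.46°C.
Dry descent to 2200 m: +9.6 × 1.6 km = +15.36°C, so T = 9.9°C.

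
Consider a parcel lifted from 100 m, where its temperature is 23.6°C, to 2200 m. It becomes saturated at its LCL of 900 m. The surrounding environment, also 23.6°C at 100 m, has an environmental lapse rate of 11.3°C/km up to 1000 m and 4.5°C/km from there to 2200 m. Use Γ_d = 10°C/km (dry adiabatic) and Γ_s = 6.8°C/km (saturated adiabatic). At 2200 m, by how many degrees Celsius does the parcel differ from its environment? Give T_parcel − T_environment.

Parcel:
  100–900 m, dry: Δz = 0.8 km ⇒ ΔT = -8°C; T = 15.6°C
  900–2200 m, saturated: Δz = 1.3 km ⇒ ΔT = -8.84°C; T = 6.76°C
Environment:
  100–1000 m, environment, lower layer: Δz = 0.9 km ⇒ ΔT = -10.17°C; T = 13.43°C
  1000–2200 m, environment, upper layer: Δz = 1.2 km ⇒ ΔT = -5.4°C; T = 8.03°C
T_parcel − T_env = 6.76 − 8.03 = -1.27°C

-1.27°C (parcel cooler than environment)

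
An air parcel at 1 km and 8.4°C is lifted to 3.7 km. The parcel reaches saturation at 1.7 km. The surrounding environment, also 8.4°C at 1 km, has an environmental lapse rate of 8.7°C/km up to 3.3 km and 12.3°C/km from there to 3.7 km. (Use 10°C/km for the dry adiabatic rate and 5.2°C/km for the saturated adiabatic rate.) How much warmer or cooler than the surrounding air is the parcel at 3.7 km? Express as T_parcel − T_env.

+7.53°C (parcel warmer than environment)

Parcel:
  Dry to 1700 m: -10 × 0.7 km = -7°C, so T = 1.4°C.
  Saturated to 3700 m: -5.2 × 2 km = -10.4°C, so T = -9°C.
Environment:
  Environment, lower layer to 3300 m: -8.7 × 2.3 km = -20.01°C, so T = -11.61°C.
  Environment, upper layer to 3700 m: -12.3 × 0.4 km = -4.92°C, so T = -16.53°C.
T_parcel − T_env = -9 − (-16.53) = +7.53°C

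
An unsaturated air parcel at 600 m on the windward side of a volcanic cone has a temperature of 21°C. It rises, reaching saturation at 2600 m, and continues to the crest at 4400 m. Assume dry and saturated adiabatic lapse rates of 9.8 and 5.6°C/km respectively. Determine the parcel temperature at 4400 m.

600 → 2600 m (dry, 9.8°C/km): ΔT = -9.8 × 2 = -19.6°C → T = 1.4°C
2600 → 4400 m (saturated, 5.6°C/km): ΔT = -5.6 × 1.8 = -10.08°C → T = -8.68°C

-8.68°C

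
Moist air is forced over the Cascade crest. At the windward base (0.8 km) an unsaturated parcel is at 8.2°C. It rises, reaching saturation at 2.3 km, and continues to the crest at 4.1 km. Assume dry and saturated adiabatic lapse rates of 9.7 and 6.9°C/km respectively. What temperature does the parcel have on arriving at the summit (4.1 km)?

800–2300 m, dry: Δz = 1.5 km ⇒ ΔT = -14.55°C; T = -6.35°C
2300–4100 m, saturated: Δz = 1.8 km ⇒ ΔT = -12.42°C; T = -18.77°C

-18.77°C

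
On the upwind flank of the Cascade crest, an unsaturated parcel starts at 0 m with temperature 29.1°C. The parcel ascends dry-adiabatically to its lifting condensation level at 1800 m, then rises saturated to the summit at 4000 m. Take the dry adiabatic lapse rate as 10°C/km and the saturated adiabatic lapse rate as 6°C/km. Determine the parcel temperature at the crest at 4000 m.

Dry to 1800 m: -10 × 1.8 km = -18°C, so T = 11.1°C.
Saturated to 4000 m: -6 × 2.2 km = -13.2°C, so T = -2.1°C.

-2.1°C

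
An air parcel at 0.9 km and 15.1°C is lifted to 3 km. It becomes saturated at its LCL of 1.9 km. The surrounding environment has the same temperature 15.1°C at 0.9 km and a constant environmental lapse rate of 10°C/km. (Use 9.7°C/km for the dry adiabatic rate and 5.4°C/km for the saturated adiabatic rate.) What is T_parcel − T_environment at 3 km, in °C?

+5.36°C (parcel warmer than environment)

Parcel:
  From 900 m to 1900 m (dry): cools by 9.7 × 1 = 9.7°C, giving 5.4°C.
  From 1900 m to 3000 m (saturated): cools by 5.4 × 1.1 = 5.94°C, giving -0.54°C.
Environment:
  From 900 m to 3000 m (environment): cools by 10 × 2.1 = 21°C, giving -5.9°C.
T_parcel − T_env = -0.54 − (-5.9) = +5.36°C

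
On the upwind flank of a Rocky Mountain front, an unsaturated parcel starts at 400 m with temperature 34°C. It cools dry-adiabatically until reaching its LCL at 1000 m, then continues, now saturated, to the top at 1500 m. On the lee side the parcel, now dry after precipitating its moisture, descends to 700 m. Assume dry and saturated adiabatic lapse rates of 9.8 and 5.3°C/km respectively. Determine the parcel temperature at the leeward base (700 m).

Dry to 1000 m: -9.8 × 0.6 km = -5.88°C, so T = 28.12°C.
Saturated to 1500 m: -5.3 × 0.5 km = -2.65°C, so T = 25.47°C.
Dry descent to 700 m: +9.8 × 0.8 km = +7.84°C, so T = 33.31°C.

33.31°C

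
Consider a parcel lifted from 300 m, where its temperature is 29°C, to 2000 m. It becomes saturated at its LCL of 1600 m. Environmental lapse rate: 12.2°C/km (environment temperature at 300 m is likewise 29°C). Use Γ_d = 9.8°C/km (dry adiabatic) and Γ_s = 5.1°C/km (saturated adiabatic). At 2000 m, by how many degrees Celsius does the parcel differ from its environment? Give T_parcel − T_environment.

+5.96°C (parcel warmer than environment)

Parcel:
  Dry to 1600 m: -9.8 × 1.3 km = -12.74°C, so T = 16.26°C.
  Saturated to 2000 m: -5.1 × 0.4 km = -2.04°C, so T = 14.22°C.
Environment:
  Environment to 2000 m: -12.2 × 1.7 km = -20.74°C, so T = 8.26°C.
T_parcel − T_env = 14.22 − 8.26 = +5.96°C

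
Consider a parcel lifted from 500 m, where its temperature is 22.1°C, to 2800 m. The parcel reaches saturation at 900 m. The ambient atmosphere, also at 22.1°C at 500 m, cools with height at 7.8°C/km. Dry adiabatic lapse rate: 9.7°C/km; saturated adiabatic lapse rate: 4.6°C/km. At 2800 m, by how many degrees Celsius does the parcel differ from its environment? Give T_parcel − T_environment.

Parcel:
  500 → 900 m (dry, 9.7°C/km): ΔT = -9.7 × 0.4 = -3.88°C → T = 18.22°C
  900 → 2800 m (saturated, 4.6°C/km): ΔT = -4.6 × 1.9 = -8.74°C → T = 9.48°C
Environment:
  500 → 2800 m (environment, 7.8°C/km): ΔT = -7.8 × 2.3 = -17.94°C → T = 4.16°C
T_parcel − T_env = 9.48 − 4.16 = +5.32°C

+5.32°C (parcel warmer than environment)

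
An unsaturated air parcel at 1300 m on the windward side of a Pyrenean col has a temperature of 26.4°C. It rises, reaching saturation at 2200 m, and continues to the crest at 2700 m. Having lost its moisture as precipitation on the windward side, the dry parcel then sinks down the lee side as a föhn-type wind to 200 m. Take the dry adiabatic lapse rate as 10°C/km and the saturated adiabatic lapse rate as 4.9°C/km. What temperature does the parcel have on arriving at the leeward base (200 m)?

From 1300 m to 2200 m (dry): cools by 10 × 0.9 = 9°C, giving 17.4°C.
From 2200 m to 2700 m (saturated): cools by 4.9 × 0.5 = 2.45°C, giving 14.95°C.
From 2700 m to 200 m (dry descent): warms by 10 × 2.5 = 25°C, giving 39.95°C.

39.95°C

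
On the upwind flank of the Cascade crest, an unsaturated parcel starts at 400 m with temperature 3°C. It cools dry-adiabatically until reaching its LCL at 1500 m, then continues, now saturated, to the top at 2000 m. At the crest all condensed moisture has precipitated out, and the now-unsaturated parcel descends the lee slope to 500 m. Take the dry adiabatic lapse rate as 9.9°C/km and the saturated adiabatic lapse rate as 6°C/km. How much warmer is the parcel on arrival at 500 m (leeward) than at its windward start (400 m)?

400 → 1500 m (dry, 9.9°C/km): ΔT = -9.9 × 1.1 = -10.89°C → T = -7.89°C
1500 → 2000 m (saturated, 6°C/km): ΔT = -6 × 0.5 = -3°C → T = -10.89°C
2000 → 500 m (dry descent, 9.9°C/km): ΔT = +9.9 × 1.5 = +14.85°C → T = 3.96°C
Net change vs windward start: 3.96 − 3 = +0.96°C

+0.96°C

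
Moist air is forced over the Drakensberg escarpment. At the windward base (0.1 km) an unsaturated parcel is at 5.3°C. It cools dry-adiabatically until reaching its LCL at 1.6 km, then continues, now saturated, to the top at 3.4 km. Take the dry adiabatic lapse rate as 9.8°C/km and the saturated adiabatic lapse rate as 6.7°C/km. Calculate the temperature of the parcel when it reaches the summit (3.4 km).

-21.46°C

Dry to 1600 m: -9.8 × 1.5 km = -14.7°C, so T = -9.4°C.
Saturated to 3400 m: -6.7 × 1.8 km = -12.06°C, so T = -21.46°C.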